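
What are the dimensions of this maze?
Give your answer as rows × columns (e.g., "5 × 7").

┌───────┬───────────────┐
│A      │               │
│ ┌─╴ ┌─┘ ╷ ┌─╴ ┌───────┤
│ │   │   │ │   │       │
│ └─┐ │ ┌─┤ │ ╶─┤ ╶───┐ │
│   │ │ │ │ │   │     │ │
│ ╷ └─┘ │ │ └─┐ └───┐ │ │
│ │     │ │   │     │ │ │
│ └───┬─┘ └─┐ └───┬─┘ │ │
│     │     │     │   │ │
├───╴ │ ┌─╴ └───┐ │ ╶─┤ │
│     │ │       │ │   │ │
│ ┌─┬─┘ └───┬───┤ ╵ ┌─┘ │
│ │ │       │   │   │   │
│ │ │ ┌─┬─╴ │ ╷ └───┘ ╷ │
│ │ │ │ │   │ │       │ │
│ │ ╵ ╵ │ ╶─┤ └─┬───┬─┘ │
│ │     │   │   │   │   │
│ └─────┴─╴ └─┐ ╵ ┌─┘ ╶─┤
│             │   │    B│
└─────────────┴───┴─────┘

Counting the maze dimensions:
Rows (vertical): 10
Columns (horizontal): 12
Dimensions: 10 × 12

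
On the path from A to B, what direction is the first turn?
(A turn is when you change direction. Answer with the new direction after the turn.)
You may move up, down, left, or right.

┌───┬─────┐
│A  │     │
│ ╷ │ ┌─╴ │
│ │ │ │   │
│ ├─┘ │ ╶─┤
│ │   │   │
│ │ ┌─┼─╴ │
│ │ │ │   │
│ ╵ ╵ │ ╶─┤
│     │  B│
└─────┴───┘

Directions: down, down, down, down, right, up, up, right, up, up, right, right, down, left, down, right, down, left, down, right
First turn direction: right

Solution:

┌───┬─────┐
│A  │↱ → ↓│
│ ╷ │ ┌─╴ │
│↓│ │↑│↓ ↲│
│ ├─┘ │ ╶─┤
│↓│↱ ↑│↳ ↓│
│ │ ┌─┼─╴ │
│↓│↑│ │↓ ↲│
│ ╵ ╵ │ ╶─┤
│↳ ↑  │↳ B│
└─────┴───┘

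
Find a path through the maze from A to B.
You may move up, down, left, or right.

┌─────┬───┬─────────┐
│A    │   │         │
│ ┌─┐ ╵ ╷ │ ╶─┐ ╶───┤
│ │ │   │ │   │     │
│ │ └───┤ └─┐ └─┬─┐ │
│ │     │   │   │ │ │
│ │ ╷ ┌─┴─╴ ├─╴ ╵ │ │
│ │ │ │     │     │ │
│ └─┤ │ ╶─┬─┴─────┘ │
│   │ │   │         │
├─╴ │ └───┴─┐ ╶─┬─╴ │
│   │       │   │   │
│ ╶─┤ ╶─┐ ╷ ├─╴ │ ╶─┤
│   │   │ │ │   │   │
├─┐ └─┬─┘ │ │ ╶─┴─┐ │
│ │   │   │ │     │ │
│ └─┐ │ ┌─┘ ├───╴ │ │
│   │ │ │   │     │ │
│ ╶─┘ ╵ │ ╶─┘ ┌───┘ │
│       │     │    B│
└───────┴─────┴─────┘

Finding the shortest path through the maze:
Path length: 48 steps
Directions: down → down → down → down → right → down → left → down → right → down → right → down → down → right → up → up → right → up → up → right → down → down → down → left → down → right → right → up → right → right → up → left → left → up → right → up → left → up → right → right → right → down → left → down → right → down → down → down

Solution:

┌─────┬───┬─────────┐
│A    │   │         │
│ ┌─┐ ╵ ╷ │ ╶─┐ ╶───┤
│↓│ │   │ │   │     │
│ │ └───┤ └─┐ └─┬─┐ │
│↓│     │   │   │ │ │
│ │ ╷ ┌─┴─╴ ├─╴ ╵ │ │
│↓│ │ │     │     │ │
│ └─┤ │ ╶─┬─┴─────┘ │
│↳ ↓│ │   │  ↱ → → ↓│
├─╴ │ └───┴─┐ ╶─┬─╴ │
│↓ ↲│    ↱ ↓│↑ ↰│↓ ↲│
│ ╶─┤ ╶─┐ ╷ ├─╴ │ ╶─┤
│↳ ↓│   │↑│↓│↱ ↑│↳ ↓│
├─┐ └─┬─┘ │ │ ╶─┴─┐ │
│ │↳ ↓│↱ ↑│↓│↑ ← ↰│↓│
│ └─┐ │ ┌─┘ ├───╴ │ │
│   │↓│↑│↓ ↲│↱ → ↑│↓│
│ ╶─┘ ╵ │ ╶─┘ ┌───┘ │
│    ↳ ↑│↳ → ↑│    B│
└───────┴─────┴─────┘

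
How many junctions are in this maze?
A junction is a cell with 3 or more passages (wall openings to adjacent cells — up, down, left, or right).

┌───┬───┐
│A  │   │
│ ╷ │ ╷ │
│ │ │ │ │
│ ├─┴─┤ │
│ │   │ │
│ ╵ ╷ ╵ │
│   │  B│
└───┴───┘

Checking each cell for number of passages:

Junctions found (3+ passages):
Total junctions: 0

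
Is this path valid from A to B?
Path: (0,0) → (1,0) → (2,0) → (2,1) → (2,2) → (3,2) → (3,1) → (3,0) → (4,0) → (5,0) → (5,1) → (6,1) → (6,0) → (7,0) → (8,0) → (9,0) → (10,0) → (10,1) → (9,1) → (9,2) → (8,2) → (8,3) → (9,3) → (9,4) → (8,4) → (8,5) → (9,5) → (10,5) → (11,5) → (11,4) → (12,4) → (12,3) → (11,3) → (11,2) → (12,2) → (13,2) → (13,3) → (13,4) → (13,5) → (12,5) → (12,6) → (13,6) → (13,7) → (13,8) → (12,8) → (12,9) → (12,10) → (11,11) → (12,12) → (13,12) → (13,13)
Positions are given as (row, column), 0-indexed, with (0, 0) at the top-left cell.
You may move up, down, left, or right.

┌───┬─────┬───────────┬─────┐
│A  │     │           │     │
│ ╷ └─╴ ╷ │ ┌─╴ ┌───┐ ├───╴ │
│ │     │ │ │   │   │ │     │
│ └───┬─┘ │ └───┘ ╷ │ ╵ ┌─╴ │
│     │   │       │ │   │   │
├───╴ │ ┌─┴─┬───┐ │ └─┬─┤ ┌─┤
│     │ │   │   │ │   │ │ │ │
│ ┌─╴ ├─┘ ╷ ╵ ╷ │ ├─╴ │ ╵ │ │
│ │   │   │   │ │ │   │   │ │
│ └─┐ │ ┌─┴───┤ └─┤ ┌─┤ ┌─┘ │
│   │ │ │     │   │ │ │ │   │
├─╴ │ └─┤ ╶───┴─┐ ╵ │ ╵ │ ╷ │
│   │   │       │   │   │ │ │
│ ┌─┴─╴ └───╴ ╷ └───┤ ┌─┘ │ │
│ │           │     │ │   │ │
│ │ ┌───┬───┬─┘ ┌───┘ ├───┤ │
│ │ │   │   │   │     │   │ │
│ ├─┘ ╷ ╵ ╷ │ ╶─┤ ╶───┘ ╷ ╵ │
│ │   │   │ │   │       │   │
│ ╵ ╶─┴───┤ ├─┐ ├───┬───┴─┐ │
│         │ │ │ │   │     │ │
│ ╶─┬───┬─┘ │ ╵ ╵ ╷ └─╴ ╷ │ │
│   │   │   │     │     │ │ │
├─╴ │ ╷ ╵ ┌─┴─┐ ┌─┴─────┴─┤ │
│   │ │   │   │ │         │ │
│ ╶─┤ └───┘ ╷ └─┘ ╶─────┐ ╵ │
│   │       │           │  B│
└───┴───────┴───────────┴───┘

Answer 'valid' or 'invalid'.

Checking path validity:
Result: Invalid move at step 47: cannot move from (12, 10) to (11, 11).

invalid

Correct solution:

┌───┬─────┬───────────┬─────┐
│A  │     │           │     │
│ ╷ └─╴ ╷ │ ┌─╴ ┌───┐ ├───╴ │
│↓│     │ │ │   │   │ │     │
│ └───┬─┘ │ └───┘ ╷ │ ╵ ┌─╴ │
│↳ → ↓│   │       │ │   │   │
├───╴ │ ┌─┴─┬───┐ │ └─┬─┤ ┌─┤
│↓ ← ↲│ │   │   │ │   │ │ │ │
│ ┌─╴ ├─┘ ╷ ╵ ╷ │ ├─╴ │ ╵ │ │
│↓│   │   │   │ │ │   │   │ │
│ └─┐ │ ┌─┴───┤ └─┤ ┌─┤ ┌─┘ │
│↳ ↓│ │ │     │   │ │ │ │   │
├─╴ │ └─┤ ╶───┴─┐ ╵ │ ╵ │ ╷ │
│↓ ↲│   │       │   │   │ │ │
│ ┌─┴─╴ └───╴ ╷ └───┤ ┌─┘ │ │
│↓│           │     │ │   │ │
│ │ ┌───┬───┬─┘ ┌───┘ ├───┤ │
│↓│ │↱ ↓│↱ ↓│   │     │   │ │
│ ├─┘ ╷ ╵ ╷ │ ╶─┤ ╶───┘ ╷ ╵ │
│↓│↱ ↑│↳ ↑│↓│   │       │   │
│ ╵ ╶─┴───┤ ├─┐ ├───┬───┴─┐ │
│↳ ↑      │↓│ │ │   │     │ │
│ ╶─┬───┬─┘ │ ╵ ╵ ╷ └─╴ ╷ │ │
│   │↓ ↰│↓ ↲│     │     │ │ │
├─╴ │ ╷ ╵ ┌─┴─┐ ┌─┴─────┴─┤ │
│   │↓│↑ ↲│↱ ↓│ │↱ → → → ↓│ │
│ ╶─┤ └───┘ ╷ └─┘ ╶─────┐ ╵ │
│   │↳ → → ↑│↳ → ↑      │↳ B│
└───┴───────┴───────────┴───┘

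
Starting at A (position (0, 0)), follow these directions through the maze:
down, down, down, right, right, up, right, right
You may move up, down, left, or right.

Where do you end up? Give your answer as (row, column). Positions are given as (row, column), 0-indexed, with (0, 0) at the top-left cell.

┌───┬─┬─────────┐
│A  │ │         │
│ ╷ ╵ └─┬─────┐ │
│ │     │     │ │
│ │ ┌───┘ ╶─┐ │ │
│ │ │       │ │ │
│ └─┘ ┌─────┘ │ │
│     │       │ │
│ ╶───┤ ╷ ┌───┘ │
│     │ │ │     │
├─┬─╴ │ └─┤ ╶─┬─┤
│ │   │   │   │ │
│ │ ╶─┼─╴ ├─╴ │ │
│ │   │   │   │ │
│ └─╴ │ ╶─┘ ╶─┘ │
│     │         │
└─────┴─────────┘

Following directions step by step:
Start: (0, 0)
  down: (0, 0) → (1, 0)
  down: (1, 0) → (2, 0)
  down: (2, 0) → (3, 0)
  right: (3, 0) → (3, 1)
  right: (3, 1) → (3, 2)
  up: (3, 2) → (2, 2)
  right: (2, 2) → (2, 3)
  right: (2, 3) → (2, 4)
Final position: (2, 4)

Path taken:

┌───┬─┬─────────┐
│A  │ │         │
│ ╷ ╵ └─┬─────┐ │
│↓│     │     │ │
│ │ ┌───┘ ╶─┐ │ │
│↓│ │↱ → B  │ │ │
│ └─┘ ┌─────┘ │ │
│↳ → ↑│       │ │
│ ╶───┤ ╷ ┌───┘ │
│     │ │ │     │
├─┬─╴ │ └─┤ ╶─┬─┤
│ │   │   │   │ │
│ │ ╶─┼─╴ ├─╴ │ │
│ │   │   │   │ │
│ └─╴ │ ╶─┘ ╶─┘ │
│     │         │
└─────┴─────────┘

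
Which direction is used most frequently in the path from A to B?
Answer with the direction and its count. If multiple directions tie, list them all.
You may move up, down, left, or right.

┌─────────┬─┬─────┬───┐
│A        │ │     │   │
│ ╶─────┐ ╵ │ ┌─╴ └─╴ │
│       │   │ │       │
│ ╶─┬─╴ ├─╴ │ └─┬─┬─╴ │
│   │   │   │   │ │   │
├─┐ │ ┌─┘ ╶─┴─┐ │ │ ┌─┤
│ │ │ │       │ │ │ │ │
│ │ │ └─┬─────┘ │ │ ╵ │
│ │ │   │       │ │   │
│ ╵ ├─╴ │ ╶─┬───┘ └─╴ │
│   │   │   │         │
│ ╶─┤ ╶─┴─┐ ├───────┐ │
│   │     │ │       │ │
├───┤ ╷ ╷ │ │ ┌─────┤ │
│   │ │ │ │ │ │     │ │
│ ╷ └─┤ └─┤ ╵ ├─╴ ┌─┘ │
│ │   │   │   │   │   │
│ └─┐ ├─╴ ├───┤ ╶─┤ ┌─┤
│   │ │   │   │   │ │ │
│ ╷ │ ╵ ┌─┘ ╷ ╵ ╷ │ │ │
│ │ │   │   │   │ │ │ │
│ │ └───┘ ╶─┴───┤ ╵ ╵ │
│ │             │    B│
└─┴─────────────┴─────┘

Directions: down, right, right, right, down, left, down, down, right, down, left, down, right, down, down, right, down, left, down, left, up, up, left, up, left, down, down, right, down, down, right, right, right, up, right, up, right, down, right, up, right, down, down, right, right
Counts: {'down': 17, 'right': 16, 'left': 6, 'up': 6}
Most common: down (17 times)

Solution:

┌─────────┬─┬─────┬───┐
│A        │ │     │   │
│ ╶─────┐ ╵ │ ┌─╴ └─╴ │
│↳ → → ↓│   │ │       │
│ ╶─┬─╴ ├─╴ │ └─┬─┬─╴ │
│   │↓ ↲│   │   │ │   │
├─┐ │ ┌─┘ ╶─┴─┐ │ │ ┌─┤
│ │ │↓│       │ │ │ │ │
│ │ │ └─┬─────┘ │ │ ╵ │
│ │ │↳ ↓│       │ │   │
│ ╵ ├─╴ │ ╶─┬───┘ └─╴ │
│   │↓ ↲│   │         │
│ ╶─┤ ╶─┴─┐ ├───────┐ │
│   │↳ ↓  │ │       │ │
├───┤ ╷ ╷ │ │ ┌─────┤ │
│↓ ↰│ │↓│ │ │ │     │ │
│ ╷ └─┤ └─┤ ╵ ├─╴ ┌─┘ │
│↓│↑ ↰│↳ ↓│   │   │   │
│ └─┐ ├─╴ ├───┤ ╶─┤ ┌─┤
│↳ ↓│↑│↓ ↲│↱ ↓│↱ ↓│ │ │
│ ╷ │ ╵ ┌─┘ ╷ ╵ ╷ │ │ │
│ │↓│↑ ↲│↱ ↑│↳ ↑│↓│ │ │
│ │ └───┘ ╶─┴───┤ ╵ ╵ │
│ │↳ → → ↑      │↳ → B│
└─┴─────────────┴─────┘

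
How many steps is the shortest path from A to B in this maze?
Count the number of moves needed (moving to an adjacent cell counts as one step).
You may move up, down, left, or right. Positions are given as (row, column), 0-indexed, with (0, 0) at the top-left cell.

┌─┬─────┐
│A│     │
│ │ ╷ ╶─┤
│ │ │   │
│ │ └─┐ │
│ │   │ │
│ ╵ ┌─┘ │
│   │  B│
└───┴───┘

Using BFS to find shortest path:
Start: (0, 0), End: (3, 3)
Path found:
(0,0) → (1,0) → (2,0) → (3,0) → (3,1) → (2,1) → (1,1) → (0,1) → (0,2) → (1,2) → (1,3) → (2,3) → (3,3)
Number of steps: 12

Solution:

┌─┬─────┐
│A│↱ ↓  │
│ │ ╷ ╶─┤
│↓│↑│↳ ↓│
│ │ └─┐ │
│↓│↑  │↓│
│ ╵ ┌─┘ │
│↳ ↑│  B│
└───┴───┘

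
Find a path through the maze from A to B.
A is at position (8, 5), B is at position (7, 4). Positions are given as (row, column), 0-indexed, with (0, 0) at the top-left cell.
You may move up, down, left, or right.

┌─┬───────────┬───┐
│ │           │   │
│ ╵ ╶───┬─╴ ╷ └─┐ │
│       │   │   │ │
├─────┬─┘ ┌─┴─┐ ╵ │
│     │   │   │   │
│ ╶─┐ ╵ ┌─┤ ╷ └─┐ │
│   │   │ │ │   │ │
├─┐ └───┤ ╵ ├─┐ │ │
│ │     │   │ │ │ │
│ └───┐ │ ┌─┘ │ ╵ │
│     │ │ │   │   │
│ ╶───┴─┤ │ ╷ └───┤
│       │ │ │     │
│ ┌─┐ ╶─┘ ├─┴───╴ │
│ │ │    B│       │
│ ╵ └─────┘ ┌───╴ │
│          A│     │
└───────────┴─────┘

Finding the shortest path from (8, 5) to (7, 4):
Path length: 12 steps
Directions: left → left → left → left → left → up → up → right → right → down → right → right

Solution:

┌─┬───────────┬───┐
│ │           │   │
│ ╵ ╶───┬─╴ ╷ └─┐ │
│       │   │   │ │
├─────┬─┘ ┌─┴─┐ ╵ │
│     │   │   │   │
│ ╶─┐ ╵ ┌─┤ ╷ └─┐ │
│   │   │ │ │   │ │
├─┐ └───┤ ╵ ├─┐ │ │
│ │     │   │ │ │ │
│ └───┐ │ ┌─┘ │ ╵ │
│     │ │ │   │   │
│ ╶───┴─┤ │ ╷ └───┤
│↱ → ↓  │ │ │     │
│ ┌─┐ ╶─┘ ├─┴───╴ │
│↑│ │↳ → B│       │
│ ╵ └─────┘ ┌───╴ │
│↑ ← ← ← ← A│     │
└───────────┴─────┘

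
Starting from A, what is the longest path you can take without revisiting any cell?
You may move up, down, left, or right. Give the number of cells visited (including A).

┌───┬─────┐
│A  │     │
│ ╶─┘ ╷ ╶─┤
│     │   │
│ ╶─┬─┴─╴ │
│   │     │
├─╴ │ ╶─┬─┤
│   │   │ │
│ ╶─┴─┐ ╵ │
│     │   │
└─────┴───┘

Finding longest simple path using DFS:
Start: (0, 0)
Longest path visits 16 cells
Path: A → down → right → right → up → right → down → right → down → left → left → down → right → down → right → up

Solution:

┌───┬─────┐
│A  │↱ ↓  │
│ ╶─┘ ╷ ╶─┤
│↳ → ↑│↳ ↓│
│ ╶─┬─┴─╴ │
│   │↓ ← ↲│
├─╴ │ ╶─┬─┤
│   │↳ ↓│B│
│ ╶─┴─┐ ╵ │
│     │↳ ↑│
└─────┴───┘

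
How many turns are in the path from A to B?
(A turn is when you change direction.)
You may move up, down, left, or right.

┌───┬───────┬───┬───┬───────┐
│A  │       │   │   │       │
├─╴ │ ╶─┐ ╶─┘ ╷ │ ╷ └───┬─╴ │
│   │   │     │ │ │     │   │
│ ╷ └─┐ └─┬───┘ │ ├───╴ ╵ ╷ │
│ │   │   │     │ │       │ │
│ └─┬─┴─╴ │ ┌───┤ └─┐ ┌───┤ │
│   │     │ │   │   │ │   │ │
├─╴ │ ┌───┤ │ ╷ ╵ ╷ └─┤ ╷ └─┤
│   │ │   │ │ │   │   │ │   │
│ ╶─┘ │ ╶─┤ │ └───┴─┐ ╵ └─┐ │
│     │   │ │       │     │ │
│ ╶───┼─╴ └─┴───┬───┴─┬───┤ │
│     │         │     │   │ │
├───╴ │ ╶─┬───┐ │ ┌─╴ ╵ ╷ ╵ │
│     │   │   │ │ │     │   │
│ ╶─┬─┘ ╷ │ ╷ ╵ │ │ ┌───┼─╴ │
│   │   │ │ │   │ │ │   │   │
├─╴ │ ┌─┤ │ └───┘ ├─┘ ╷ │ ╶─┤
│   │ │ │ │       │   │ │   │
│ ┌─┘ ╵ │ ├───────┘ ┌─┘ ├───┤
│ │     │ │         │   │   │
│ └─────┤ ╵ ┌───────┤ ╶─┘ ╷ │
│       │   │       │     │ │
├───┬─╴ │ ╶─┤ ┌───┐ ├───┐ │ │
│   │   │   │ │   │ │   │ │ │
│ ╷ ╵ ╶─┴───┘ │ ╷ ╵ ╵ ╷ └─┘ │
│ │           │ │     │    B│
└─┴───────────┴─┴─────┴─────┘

Directions: right, down, left, down, down, right, down, left, down, down, right, right, down, left, left, down, right, down, left, down, down, right, right, right, down, left, down, right, right, right, right, up, up, right, right, right, down, down, right, up, right, down, right, right
Number of turns: 28

Solution:

┌───┬───────┬───┬───┬───────┐
│A ↓│       │   │   │       │
├─╴ │ ╶─┐ ╶─┘ ╷ │ ╷ └───┬─╴ │
│↓ ↲│   │     │ │ │     │   │
│ ╷ └─┐ └─┬───┘ │ ├───╴ ╵ ╷ │
│↓│   │   │     │ │       │ │
│ └─┬─┴─╴ │ ┌───┤ └─┐ ┌───┤ │
│↳ ↓│     │ │   │   │ │   │ │
├─╴ │ ┌───┤ │ ╷ ╵ ╷ └─┤ ╷ └─┤
│↓ ↲│ │   │ │ │   │   │ │   │
│ ╶─┘ │ ╶─┤ │ └───┴─┐ ╵ └─┐ │
│↓    │   │ │       │     │ │
│ ╶───┼─╴ └─┴───┬───┴─┬───┤ │
│↳ → ↓│         │     │   │ │
├───╴ │ ╶─┬───┐ │ ┌─╴ ╵ ╷ ╵ │
│↓ ← ↲│   │   │ │ │     │   │
│ ╶─┬─┘ ╷ │ ╷ ╵ │ │ ┌───┼─╴ │
│↳ ↓│   │ │ │   │ │ │   │   │
├─╴ │ ┌─┤ │ └───┘ ├─┘ ╷ │ ╶─┤
│↓ ↲│ │ │ │       │   │ │   │
│ ┌─┘ ╵ │ ├───────┘ ┌─┘ ├───┤
│↓│     │ │         │   │   │
│ └─────┤ ╵ ┌───────┤ ╶─┘ ╷ │
│↳ → → ↓│   │↱ → → ↓│     │ │
├───┬─╴ │ ╶─┤ ┌───┐ ├───┐ │ │
│   │↓ ↲│   │↑│   │↓│↱ ↓│ │ │
│ ╷ ╵ ╶─┴───┘ │ ╷ ╵ ╵ ╷ └─┘ │
│ │  ↳ → → → ↑│ │  ↳ ↑│↳ → B│
└─┴───────────┴─┴─────┴─────┘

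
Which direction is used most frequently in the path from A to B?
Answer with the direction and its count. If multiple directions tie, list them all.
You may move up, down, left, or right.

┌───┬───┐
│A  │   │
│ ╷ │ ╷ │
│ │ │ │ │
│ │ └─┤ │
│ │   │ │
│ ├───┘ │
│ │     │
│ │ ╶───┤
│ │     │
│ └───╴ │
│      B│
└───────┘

Directions: down, down, down, down, down, right, right, right
Counts: {'down': 5, 'right': 3}
Most common: down (5 times)

Solution:

┌───┬───┐
│A  │   │
│ ╷ │ ╷ │
│↓│ │ │ │
│ │ └─┤ │
│↓│   │ │
│ ├───┘ │
│↓│     │
│ │ ╶───┤
│↓│     │
│ └───╴ │
│↳ → → B│
└───────┘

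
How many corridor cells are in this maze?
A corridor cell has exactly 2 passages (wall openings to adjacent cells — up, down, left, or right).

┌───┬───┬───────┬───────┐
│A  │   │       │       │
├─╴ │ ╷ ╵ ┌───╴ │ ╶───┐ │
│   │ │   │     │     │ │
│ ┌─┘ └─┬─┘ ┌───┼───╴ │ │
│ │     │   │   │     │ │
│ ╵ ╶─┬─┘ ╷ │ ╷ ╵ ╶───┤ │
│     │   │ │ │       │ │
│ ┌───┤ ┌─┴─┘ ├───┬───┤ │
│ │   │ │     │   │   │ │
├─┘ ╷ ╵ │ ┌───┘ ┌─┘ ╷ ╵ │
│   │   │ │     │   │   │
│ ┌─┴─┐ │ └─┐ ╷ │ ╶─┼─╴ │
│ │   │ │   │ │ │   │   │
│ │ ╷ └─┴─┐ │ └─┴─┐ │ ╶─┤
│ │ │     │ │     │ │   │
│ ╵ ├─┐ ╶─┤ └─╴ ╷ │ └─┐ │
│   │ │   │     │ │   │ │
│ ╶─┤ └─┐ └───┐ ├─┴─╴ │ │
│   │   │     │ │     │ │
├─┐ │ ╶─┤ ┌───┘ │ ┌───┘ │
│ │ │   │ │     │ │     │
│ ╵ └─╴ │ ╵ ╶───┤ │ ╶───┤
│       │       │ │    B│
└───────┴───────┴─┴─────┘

Counting cells with exactly 2 passages:
Total corridor cells: 108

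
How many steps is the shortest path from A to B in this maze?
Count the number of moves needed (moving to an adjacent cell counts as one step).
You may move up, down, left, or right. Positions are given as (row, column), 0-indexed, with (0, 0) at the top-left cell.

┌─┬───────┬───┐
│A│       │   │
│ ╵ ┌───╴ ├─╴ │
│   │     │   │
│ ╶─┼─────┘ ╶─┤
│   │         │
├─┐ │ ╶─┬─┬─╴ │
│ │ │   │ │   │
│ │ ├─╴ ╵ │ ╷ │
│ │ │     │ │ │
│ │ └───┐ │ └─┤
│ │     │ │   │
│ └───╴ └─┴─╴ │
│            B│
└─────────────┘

Using BFS to find shortest path:
Start: (0, 0), End: (6, 6)
Path found:
(0,0) → (1,0) → (2,0) → (2,1) → (3,1) → (4,1) → (5,1) → (5,2) → (5,3) → (6,3) → (6,4) → (6,5) → (6,6)
Number of steps: 12

Solution:

┌─┬───────┬───┐
│A│       │   │
│ ╵ ┌───╴ ├─╴ │
│↓  │     │   │
│ ╶─┼─────┘ ╶─┤
│↳ ↓│         │
├─┐ │ ╶─┬─┬─╴ │
│ │↓│   │ │   │
│ │ ├─╴ ╵ │ ╷ │
│ │↓│     │ │ │
│ │ └───┐ │ └─┤
│ │↳ → ↓│ │   │
│ └───╴ └─┴─╴ │
│      ↳ → → B│
└─────────────┘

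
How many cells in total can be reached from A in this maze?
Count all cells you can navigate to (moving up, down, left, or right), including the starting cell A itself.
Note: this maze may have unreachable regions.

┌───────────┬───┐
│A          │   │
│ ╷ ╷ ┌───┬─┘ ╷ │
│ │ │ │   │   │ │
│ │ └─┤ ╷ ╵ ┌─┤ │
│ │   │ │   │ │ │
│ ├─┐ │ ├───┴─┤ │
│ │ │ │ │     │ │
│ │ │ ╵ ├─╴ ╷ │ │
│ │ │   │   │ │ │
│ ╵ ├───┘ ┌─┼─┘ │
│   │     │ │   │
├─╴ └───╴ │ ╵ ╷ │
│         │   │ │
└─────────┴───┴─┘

Using BFS/flood-fill to find all reachable cells from A:
Maze size: 7 × 8 = 56 total cells
1 cell(s) are walled off and cannot be reached from A.
Reachable cells: 55

Reachable region (· marks reachable cells):

┌───────────┬───┐
│A · · · · ·│· ·│
│ ╷ ╷ ┌───┬─┘ ╷ │
│·│·│·│· ·│· ·│·│
│ │ └─┤ ╷ ╵ ┌─┤ │
│·│· ·│·│· ·│ │·│
│ ├─┐ │ ├───┴─┤ │
│·│·│·│·│· · ·│·│
│ │ │ ╵ ├─╴ ╷ │ │
│·│·│· ·│· ·│·│·│
│ ╵ ├───┘ ┌─┼─┘ │
│· ·│· · ·│·│· ·│
├─╴ └───╴ │ ╵ ╷ │
│· · · · ·│· ·│·│
└─────────┴───┴─┘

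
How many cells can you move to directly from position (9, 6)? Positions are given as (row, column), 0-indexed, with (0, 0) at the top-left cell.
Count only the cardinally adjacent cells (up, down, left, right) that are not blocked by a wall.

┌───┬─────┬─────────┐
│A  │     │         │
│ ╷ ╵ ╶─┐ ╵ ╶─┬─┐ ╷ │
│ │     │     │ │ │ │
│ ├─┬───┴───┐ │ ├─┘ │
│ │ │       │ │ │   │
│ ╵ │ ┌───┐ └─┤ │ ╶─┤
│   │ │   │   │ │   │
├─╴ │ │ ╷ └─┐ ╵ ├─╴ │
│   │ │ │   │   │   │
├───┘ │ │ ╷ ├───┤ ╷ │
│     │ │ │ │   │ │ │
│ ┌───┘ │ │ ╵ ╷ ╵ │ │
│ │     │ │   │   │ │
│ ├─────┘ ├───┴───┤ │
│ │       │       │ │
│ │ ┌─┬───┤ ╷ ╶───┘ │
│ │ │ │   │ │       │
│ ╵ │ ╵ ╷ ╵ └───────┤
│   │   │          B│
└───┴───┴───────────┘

Checking passable neighbors of (9, 6):
Neighbors: (9, 5), (9, 7)
Count: 2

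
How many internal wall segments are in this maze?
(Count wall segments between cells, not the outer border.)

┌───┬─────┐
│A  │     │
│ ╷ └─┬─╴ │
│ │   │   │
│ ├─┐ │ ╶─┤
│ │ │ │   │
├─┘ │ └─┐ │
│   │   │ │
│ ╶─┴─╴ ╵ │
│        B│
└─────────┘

Counting internal wall segments:
Total internal walls: 16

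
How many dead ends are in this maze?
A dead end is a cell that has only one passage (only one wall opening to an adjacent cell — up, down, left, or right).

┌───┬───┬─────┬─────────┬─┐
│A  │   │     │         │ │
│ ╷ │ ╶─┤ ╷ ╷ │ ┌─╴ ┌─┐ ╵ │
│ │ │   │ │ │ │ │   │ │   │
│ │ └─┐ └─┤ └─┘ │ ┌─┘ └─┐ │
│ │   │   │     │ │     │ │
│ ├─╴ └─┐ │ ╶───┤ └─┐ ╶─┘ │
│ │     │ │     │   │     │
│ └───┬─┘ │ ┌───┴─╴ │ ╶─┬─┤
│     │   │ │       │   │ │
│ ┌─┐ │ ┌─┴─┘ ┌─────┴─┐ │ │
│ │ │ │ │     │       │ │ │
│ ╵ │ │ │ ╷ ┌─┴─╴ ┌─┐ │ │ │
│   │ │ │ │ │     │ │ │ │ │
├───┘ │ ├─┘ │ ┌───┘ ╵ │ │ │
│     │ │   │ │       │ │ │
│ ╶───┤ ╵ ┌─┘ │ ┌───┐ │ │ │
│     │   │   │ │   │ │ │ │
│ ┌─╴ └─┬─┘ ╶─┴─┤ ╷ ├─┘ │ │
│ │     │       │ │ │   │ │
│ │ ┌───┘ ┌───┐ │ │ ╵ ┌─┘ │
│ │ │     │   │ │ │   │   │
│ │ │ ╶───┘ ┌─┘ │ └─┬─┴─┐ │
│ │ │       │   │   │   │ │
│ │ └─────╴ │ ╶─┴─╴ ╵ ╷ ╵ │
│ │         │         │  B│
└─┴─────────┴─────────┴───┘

Checking each cell for number of passages:

Dead ends found at positions:
  (0, 3)
  (0, 12)
  (1, 4)
  (1, 6)
  (1, 10)
  (2, 9)
  (2, 11)
  (3, 1)
  (3, 3)
  (3, 7)
  (4, 5)
  (4, 12)
  (5, 1)
  (5, 7)
  (6, 4)
  (6, 9)
  (8, 7)
  (8, 10)
  (9, 3)
  (10, 6)
  (10, 11)
  (12, 0)
Total dead ends: 22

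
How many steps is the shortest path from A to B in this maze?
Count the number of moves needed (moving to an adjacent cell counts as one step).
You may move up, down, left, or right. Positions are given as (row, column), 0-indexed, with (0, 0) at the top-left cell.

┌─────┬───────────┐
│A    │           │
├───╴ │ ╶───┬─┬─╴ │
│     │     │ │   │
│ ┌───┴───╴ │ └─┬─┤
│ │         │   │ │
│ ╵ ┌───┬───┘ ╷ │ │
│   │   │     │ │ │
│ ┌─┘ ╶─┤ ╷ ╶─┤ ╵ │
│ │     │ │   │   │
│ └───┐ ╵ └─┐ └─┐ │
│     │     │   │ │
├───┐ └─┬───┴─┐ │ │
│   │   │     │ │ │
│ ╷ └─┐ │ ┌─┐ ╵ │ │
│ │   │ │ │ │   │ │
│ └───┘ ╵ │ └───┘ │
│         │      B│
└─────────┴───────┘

Using BFS to find shortest path:
Start: (0, 0), End: (8, 8)
Path found:
(0,0) → (0,1) → (0,2) → (1,2) → (1,1) → (1,0) → (2,0) → (3,0) → (4,0) → (5,0) → (5,1) → (5,2) → (6,2) → (6,3) → (7,3) → (8,3) → (8,4) → (7,4) → (6,4) → (6,5) → (6,6) → (7,6) → (7,7) → (6,7) → (5,7) → (5,6) → (4,6) → (4,5) → (3,5) → (3,6) → (2,6) → (2,7) → (3,7) → (4,7) → (4,8) → (5,8) → (6,8) → (7,8) → (8,8)
Number of steps: 38

Solution:

┌─────┬───────────┐
│A → ↓│           │
├───╴ │ ╶───┬─┬─╴ │
│↓ ← ↲│     │ │   │
│ ┌───┴───╴ │ └─┬─┤
│↓│         │↱ ↓│ │
│ ╵ ┌───┬───┘ ╷ │ │
│↓  │   │  ↱ ↑│↓│ │
│ ┌─┘ ╶─┤ ╷ ╶─┤ ╵ │
│↓│     │ │↑ ↰│↳ ↓│
│ └───┐ ╵ └─┐ └─┐ │
│↳ → ↓│     │↑ ↰│↓│
├───┐ └─┬───┴─┐ │ │
│   │↳ ↓│↱ → ↓│↑│↓│
│ ╷ └─┐ │ ┌─┐ ╵ │ │
│ │   │↓│↑│ │↳ ↑│↓│
│ └───┘ ╵ │ └───┘ │
│      ↳ ↑│      B│
└─────────┴───────┘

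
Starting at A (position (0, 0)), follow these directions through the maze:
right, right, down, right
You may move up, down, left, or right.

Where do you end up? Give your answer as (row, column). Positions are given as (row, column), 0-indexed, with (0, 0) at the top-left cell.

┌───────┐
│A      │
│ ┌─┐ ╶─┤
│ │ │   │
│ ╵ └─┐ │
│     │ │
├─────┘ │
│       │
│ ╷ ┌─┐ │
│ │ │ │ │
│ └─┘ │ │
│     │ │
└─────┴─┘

Following directions step by step:
Start: (0, 0)
  right: (0, 0) → (0, 1)
  right: (0, 1) → (0, 2)
  down: (0, 2) → (1, 2)
  right: (1, 2) → (1, 3)
Final position: (1, 3)

Path taken:

┌───────┐
│A → ↓  │
│ ┌─┐ ╶─┤
│ │ │↳ B│
│ ╵ └─┐ │
│     │ │
├─────┘ │
│       │
│ ╷ ┌─┐ │
│ │ │ │ │
│ └─┘ │ │
│     │ │
└─────┴─┘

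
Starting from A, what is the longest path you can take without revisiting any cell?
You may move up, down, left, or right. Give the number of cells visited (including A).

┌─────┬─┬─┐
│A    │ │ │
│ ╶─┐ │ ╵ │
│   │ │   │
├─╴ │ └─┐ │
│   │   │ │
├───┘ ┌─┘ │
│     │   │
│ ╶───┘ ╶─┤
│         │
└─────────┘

Finding longest simple path using DFS:
Start: (0, 0)
Longest path visits 18 cells
Path: A → right → right → down → down → down → left → left → down → right → right → right → up → right → up → up → left → up

Solution:

┌─────┬─┬─┐
│A → ↓│B│ │
│ ╶─┐ │ ╵ │
│   │↓│↑ ↰│
├─╴ │ └─┐ │
│   │↓  │↑│
├───┘ ┌─┘ │
│↓ ← ↲│↱ ↑│
│ ╶───┘ ╶─┤
│↳ → → ↑  │
└─────────┘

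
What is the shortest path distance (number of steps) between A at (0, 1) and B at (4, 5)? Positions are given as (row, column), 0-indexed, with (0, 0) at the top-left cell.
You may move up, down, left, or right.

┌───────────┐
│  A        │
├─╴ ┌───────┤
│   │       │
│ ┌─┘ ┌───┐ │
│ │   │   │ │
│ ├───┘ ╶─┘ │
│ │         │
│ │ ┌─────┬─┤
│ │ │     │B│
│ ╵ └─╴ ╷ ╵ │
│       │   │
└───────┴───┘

Finding path from (0, 1) to (4, 5):
Path: (0,1) → (1,1) → (1,0) → (2,0) → (3,0) → (4,0) → (5,0) → (5,1) → (5,2) → (5,3) → (4,3) → (4,4) → (5,4) → (5,5) → (4,5)
Distance: 14 steps

Solution:

┌───────────┐
│  A        │
├─╴ ┌───────┤
│↓ ↲│       │
│ ┌─┘ ┌───┐ │
│↓│   │   │ │
│ ├───┘ ╶─┘ │
│↓│         │
│ │ ┌─────┬─┤
│↓│ │  ↱ ↓│B│
│ ╵ └─╴ ╷ ╵ │
│↳ → → ↑│↳ ↑│
└───────┴───┘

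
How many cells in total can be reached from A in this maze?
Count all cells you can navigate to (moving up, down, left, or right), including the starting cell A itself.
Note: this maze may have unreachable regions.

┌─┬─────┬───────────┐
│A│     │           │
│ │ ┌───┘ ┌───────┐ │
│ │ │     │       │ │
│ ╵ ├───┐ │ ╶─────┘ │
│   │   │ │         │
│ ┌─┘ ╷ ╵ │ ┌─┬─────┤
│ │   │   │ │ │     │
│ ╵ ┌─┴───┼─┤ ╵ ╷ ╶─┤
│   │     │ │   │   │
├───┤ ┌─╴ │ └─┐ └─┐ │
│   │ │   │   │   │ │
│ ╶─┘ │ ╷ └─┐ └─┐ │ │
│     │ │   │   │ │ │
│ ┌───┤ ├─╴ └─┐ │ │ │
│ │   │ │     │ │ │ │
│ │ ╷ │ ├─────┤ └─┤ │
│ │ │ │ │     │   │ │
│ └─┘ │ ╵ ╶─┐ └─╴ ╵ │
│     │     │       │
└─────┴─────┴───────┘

Using BFS/flood-fill to find all reachable cells from A:
Maze size: 10 × 10 = 100 total cells
62 cell(s) are walled off and cannot be reached from A.
Reachable cells: 38

Reachable region (· marks reachable cells):

┌─┬─────┬───────────┐
│A│· · ·│· · · · · ·│
│ │ ┌───┘ ┌───────┐ │
│·│·│· · ·│· · · ·│·│
│ ╵ ├───┐ │ ╶─────┘ │
│· ·│· ·│·│· · · · ·│
│ ┌─┘ ╷ ╵ │ ┌─┬─────┤
│·│· ·│· ·│·│ │     │
│ ╵ ┌─┴───┼─┤ ╵ ╷ ╶─┤
│· ·│     │ │   │   │
├───┤ ┌─╴ │ └─┐ └─┐ │
│   │ │   │   │   │ │
│ ╶─┘ │ ╷ └─┐ └─┐ │ │
│     │ │   │   │ │ │
│ ┌───┤ ├─╴ └─┐ │ │ │
│ │   │ │     │ │ │ │
│ │ ╷ │ ├─────┤ └─┤ │
│ │ │ │ │     │   │ │
│ └─┘ │ ╵ ╶─┐ └─╴ ╵ │
│     │     │       │
└─────┴─────┴───────┘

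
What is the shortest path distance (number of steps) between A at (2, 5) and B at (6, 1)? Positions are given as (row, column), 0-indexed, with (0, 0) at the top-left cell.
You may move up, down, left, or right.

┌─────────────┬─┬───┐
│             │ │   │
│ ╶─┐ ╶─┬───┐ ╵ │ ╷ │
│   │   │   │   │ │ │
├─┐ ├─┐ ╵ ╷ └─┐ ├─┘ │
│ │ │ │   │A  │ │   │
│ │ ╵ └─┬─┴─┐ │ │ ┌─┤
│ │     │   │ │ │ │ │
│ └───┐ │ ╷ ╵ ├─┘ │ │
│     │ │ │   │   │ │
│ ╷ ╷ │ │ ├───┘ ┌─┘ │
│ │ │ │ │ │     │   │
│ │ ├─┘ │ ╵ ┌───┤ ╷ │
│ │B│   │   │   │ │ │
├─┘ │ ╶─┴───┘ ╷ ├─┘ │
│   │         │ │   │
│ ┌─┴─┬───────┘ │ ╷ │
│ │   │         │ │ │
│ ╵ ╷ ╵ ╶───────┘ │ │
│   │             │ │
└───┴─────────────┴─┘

Finding path from (2, 5) to (6, 1):
Path: (2,5) → (1,5) → (1,4) → (2,4) → (2,3) → (1,3) → (1,2) → (0,2) → (0,1) → (0,0) → (1,0) → (1,1) → (2,1) → (3,1) → (3,2) → (3,3) → (4,3) → (5,3) → (6,3) → (6,2) → (7,2) → (7,3) → (7,4) → (7,5) → (7,6) → (6,6) → (6,7) → (7,7) → (8,7) → (8,6) → (8,5) → (8,4) → (8,3) → (9,3) → (9,2) → (8,2) → (8,1) → (9,1) → (9,0) → (8,0) → (7,0) → (7,1) → (6,1)
Distance: 42 steps

Solution:

┌─────────────┬─┬───┐
│↓ ← ↰        │ │   │
│ ╶─┐ ╶─┬───┐ ╵ │ ╷ │
│↳ ↓│↑ ↰│↓ ↰│   │ │ │
├─┐ ├─┐ ╵ ╷ └─┐ ├─┘ │
│ │↓│ │↑ ↲│A  │ │   │
│ │ ╵ └─┬─┴─┐ │ │ ┌─┤
│ │↳ → ↓│   │ │ │ │ │
│ └───┐ │ ╷ ╵ ├─┘ │ │
│     │↓│ │   │   │ │
│ ╷ ╷ │ │ ├───┘ ┌─┘ │
│ │ │ │↓│ │     │   │
│ │ ├─┘ │ ╵ ┌───┤ ╷ │
│ │B│↓ ↲│   │↱ ↓│ │ │
├─┘ │ ╶─┴───┘ ╷ ├─┘ │
│↱ ↑│↳ → → → ↑│↓│   │
│ ┌─┴─┬───────┘ │ ╷ │
│↑│↓ ↰│↓ ← ← ← ↲│ │ │
│ ╵ ╷ ╵ ╶───────┘ │ │
│↑ ↲│↑ ↲          │ │
└───┴─────────────┴─┘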